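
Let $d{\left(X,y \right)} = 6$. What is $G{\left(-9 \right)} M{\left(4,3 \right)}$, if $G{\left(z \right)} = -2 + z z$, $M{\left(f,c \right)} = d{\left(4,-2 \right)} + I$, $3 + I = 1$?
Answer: $316$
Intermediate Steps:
$I = -2$ ($I = -3 + 1 = -2$)
$M{\left(f,c \right)} = 4$ ($M{\left(f,c \right)} = 6 - 2 = 4$)
$G{\left(z \right)} = -2 + z^{2}$
$G{\left(-9 \right)} M{\left(4,3 \right)} = \left(-2 + \left(-9\right)^{2}\right) 4 = \left(-2 + 81\right) 4 = 79 \cdot 4 = 316$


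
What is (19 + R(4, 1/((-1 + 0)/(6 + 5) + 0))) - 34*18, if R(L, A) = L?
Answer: -589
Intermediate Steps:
(19 + R(4, 1/((-1 + 0)/(6 + 5) + 0))) - 34*18 = (19 + 4) - 34*18 = 23 - 612 = -589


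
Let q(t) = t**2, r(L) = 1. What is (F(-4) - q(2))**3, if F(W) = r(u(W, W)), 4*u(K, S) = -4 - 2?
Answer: -27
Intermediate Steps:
u(K, S) = -3/2 (u(K, S) = (-4 - 2)/4 = (1/4)*(-6) = -3/2)
F(W) = 1
(F(-4) - q(2))**3 = (1 - 1*2**2)**3 = (1 - 1*4)**3 = (1 - 4)**3 = (-3)**3 = -27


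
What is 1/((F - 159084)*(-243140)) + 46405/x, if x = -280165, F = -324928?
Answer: -1092212931492047/6594113478443440 ≈ -0.16563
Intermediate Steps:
1/((F - 159084)*(-243140)) + 46405/x = 1/(-324928 - 159084*(-243140)) + 46405/(-280165) = -1/243140/(-484012) + 46405*(-1/280165) = -1/484012*(-1/243140) - 9281/56033 = 1/117682677680 - 9281/56033 = -1092212931492047/6594113478443440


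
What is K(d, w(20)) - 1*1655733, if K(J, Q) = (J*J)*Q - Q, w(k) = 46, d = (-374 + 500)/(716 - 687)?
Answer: -1391779843/841 ≈ -1.6549e+6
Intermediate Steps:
d = 126/29 ≈ 4.3448
K(J, Q) = -Q + Q*J² (K(J, Q) = J²*Q - Q = Q*J² - Q = -Q + Q*J²)
K(d, w(20)) - 1*1655733 = 46*(-1 + (126/29)²) - 1*1655733 = 46*(-1 + 15876/841) - 1655733 = 46*(15035/841) - 1655733 = 691610/841 - 1655733 = -1391779843/841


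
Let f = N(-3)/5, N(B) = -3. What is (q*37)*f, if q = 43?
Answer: -4773/5 ≈ -954.60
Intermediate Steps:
f = -3/5 ≈ -0.60000
(q*37)*f = (43*37)*(-3/5) = 1591*(-3/5) = -4773/5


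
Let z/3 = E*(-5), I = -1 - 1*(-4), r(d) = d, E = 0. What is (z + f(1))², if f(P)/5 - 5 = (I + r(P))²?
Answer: 11025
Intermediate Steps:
I = 3 (I = -1 + 4 = 3)
f(P) = 25 + 5*(3 + P)²
z = 0 (z = 3*(0*(-5)) = 3*0 = 0)
(z + f(1))² = (0 + (25 + 5*(3 + 1)²))² = (0 + (25 + 5*4²))² = (0 + (25 + 5*16))² = (0 + (25 + 80))² = (0 + 105)² = 105² = 11025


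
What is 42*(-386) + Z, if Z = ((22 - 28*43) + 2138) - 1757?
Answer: -17013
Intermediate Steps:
Z = -801 (Z = ((22 - 1204) + 2138) - 1757 = (-1182 + 2138) - 1757 = 956 - 1757 = -801)
42*(-386) + Z = 42*(-386) - 801 = -16212 - 801 = -17013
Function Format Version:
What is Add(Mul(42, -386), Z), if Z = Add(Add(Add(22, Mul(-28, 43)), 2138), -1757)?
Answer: -17013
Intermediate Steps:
Z = -801 (Z = Add(Add(Add(22, -1204), 2138), -1757) = Add(Add(-1182, 2138), -1757) = Add(956, -1757) = -801)
Add(Mul(42, -386), Z) = Add(Mul(42, -386), -801) = Add(-16212, -801) = -17013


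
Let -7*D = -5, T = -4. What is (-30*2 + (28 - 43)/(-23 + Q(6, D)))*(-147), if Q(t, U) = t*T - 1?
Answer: 140385/16 ≈ 8774.1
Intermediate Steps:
D = 5/7 (D = -1/7*(-5) = 5/7 ≈ 0.71429)
Q(t, U) = -1 - 4*t (Q(t, U) = t*(-4) - 1 = -4*t - 1 = -1 - 4*t)
(-30*2 + (28 - 43)/(-23 + Q(6, D)))*(-147) = (-30*2 + (28 - 43)/(-23 + (-1 - 4*6)))*(-147) = (-60 - 15/(-23 + (-1 - 24)))*(-147) = (-60 - 15/(-23 - 25))*(-147) = (-60 - 15/(-48))*(-147) = (-60 - 15*(-1/48))*(-147) = (-60 + 5/16)*(-147) = -955/16*(-147) = 140385/16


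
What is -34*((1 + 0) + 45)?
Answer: -1564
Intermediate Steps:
-34*((1 + 0) + 45) = -34*(1 + 45) = -34*46 = -1564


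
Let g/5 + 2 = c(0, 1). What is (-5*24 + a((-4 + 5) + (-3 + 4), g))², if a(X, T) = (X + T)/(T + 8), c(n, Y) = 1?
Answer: 14641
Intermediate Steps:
g = -5 (g = -10 + 5*1 = -10 + 5 = -5)
a(X, T) = (T + X)/(8 + T)
(-5*24 + a((-4 + 5) + (-3 + 4), g))² = (-5*24 + (-5 + ((-4 + 5) + (-3 + 4)))/(8 - 5))² = (-120 + (-5 + (1 + 1))/3)² = (-120 + (-5 + 2)/3)² = (-120 + (⅓)*(-3))² = (-120 - 1)² = (-121)² = 14641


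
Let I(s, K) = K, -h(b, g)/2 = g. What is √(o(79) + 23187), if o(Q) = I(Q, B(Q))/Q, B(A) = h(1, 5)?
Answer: √144709277/79 ≈ 152.27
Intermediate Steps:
h(b, g) = -2*g
B(A) = -10 (B(A) = -2*5 = -10)
o(Q) = -10/Q
√(o(79) + 23187) = √(-10/79 + 23187) = √(1831763/79) = √144709277/79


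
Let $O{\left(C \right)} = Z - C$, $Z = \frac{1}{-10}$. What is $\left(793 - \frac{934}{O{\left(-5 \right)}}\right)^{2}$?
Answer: $\frac{871253289}{2401} \approx 3.6287 \cdot 10^{5}$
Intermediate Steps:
$Z = - \frac{1}{10} \approx -0.1$
$O{\left(C \right)} = - \frac{1}{10} - C$
$\left(793 - \frac{934}{O{\left(-5 \right)}}\right)^{2} = \left(793 - \frac{934}{- \frac{1}{10} - -5}\right)^{2} = \left(793 - \frac{934}{- \frac{1}{10} + 5}\right)^{2} = \left(793 - \frac{934}{\frac{49}{10}}\right)^{2} = \left(793 - \frac{9340}{49}\right)^{2} = \left(\frac{29517}{49}\right)^{2} = \frac{871253289}{2401}$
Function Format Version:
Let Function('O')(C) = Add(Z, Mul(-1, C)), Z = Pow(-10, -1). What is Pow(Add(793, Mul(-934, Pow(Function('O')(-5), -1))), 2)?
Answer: Rational(871253289, 2401) ≈ 3.6287e+5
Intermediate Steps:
Z = Rational(-1, 10) ≈ -0.10000
Function('O')(C) = Add(Rational(-1, 10), Mul(-1, C))
Pow(Add(793, Mul(-934, Pow(Function('O')(-5), -1))), 2) = Pow(Add(793, Mul(-934, Pow(Add(Rational(-1, 10), Mul(-1, -5)), -1))), 2) = Pow(Add(793, Mul(-934, Pow(Add(Rational(-1, 10), 5), -1))), 2) = Pow(Add(793, Mul(-934, Pow(Rational(49, 10), -1))), 2) = Pow(Add(793, Mul(-934, Rational(10, 49))), 2) = Pow(Add(793, Rational(-9340, 49)), 2) = Pow(Rational(29517, 49), 2) = Rational(871253289, 2401)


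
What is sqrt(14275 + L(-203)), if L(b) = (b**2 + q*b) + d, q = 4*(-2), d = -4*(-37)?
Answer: 2*sqrt(14314) ≈ 239.28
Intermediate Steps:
d = 148
q = -8
L(b) = 148 + b**2 - 8*b (L(b) = (b**2 - 8*b) + 148 = 148 + b**2 - 8*b)
sqrt(14275 + L(-203)) = sqrt(14275 + (148 + (-203)**2 - 8*(-203))) = sqrt(14275 + (148 + 41209 + 1624)) = sqrt(14275 + 42981) = sqrt(57256) = 2*sqrt(14314)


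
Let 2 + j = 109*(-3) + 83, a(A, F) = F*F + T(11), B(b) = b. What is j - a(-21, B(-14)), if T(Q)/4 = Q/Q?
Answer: -446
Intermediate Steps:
T(Q) = 4 (T(Q) = 4*(Q/Q) = 4*1 = 4)
a(A, F) = 4 + F² (a(A, F) = F*F + 4 = F² + 4 = 4 + F²)
j = -246 (j = -2 + (109*(-3) + 83) = -2 + (-327 + 83) = -2 - 244 = -246)
j - a(-21, B(-14)) = -246 - (4 + (-14)²) = -246 - (4 + 196) = -246 - 1*200 = -246 - 200 = -446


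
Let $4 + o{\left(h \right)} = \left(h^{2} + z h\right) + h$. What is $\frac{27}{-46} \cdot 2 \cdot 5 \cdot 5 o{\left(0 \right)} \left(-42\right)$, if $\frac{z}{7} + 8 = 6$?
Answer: $- \frac{113400}{23} \approx -4930.4$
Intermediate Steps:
$z = -14$ ($z = -56 + 7 \cdot 6 = -56 + 42 = -14$)
$o{\left(h \right)} = -4 + h^{2} - 13 h$ ($o{\left(h \right)} = -4 + \left(\left(h^{2} - 14 h\right) + h\right) = -4 + \left(h^{2} - 13 h\right) = -4 + h^{2} - 13 h$)
$\frac{27}{-46} \cdot 2 \cdot 5 \cdot 5 o{\left(0 \right)} \left(-42\right) = \frac{27}{-46} \cdot 2 \cdot 5 \cdot 5 \left(-4 + 0^{2} - 0\right) \left(-42\right) = 27 \left(- \frac{1}{46}\right) 10 \cdot 5 \left(-4 + 0 + 0\right) \left(-42\right) = - \frac{27 \cdot 50 \left(-4\right)}{46} \left(-42\right) = \left(- \frac{27}{46}\right) \left(-200\right) \left(-42\right) = \frac{2700}{23} \left(-42\right) = - \frac{113400}{23}$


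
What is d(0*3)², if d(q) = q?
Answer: 0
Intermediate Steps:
d(0*3)² = (0*3)² = 0² = 0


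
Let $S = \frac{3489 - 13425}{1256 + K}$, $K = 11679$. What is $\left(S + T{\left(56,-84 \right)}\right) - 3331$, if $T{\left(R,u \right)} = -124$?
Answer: $- \frac{44700361}{12935} \approx -3455.8$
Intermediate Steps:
$S = - \frac{9936}{12935}$ ($S = \frac{3489 - 13425}{1256 + 11679} = - \frac{9936}{12935} \approx -0.76815$)
$\left(S + T{\left(56,-84 \right)}\right) - 3331 = \left(- \frac{9936}{12935} - 124\right) - 3331 = - \frac{1613876}{12935} - 3331 = - \frac{44700361}{12935}$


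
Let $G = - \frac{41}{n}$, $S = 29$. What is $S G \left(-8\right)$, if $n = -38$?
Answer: $- \frac{4756}{19} \approx -250.32$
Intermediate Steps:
$G = \frac{41}{38}$ ($G = - \frac{41}{-38} = \left(-41\right) \left(- \frac{1}{38}\right) = \frac{41}{38} \approx 1.0789$)
$S G \left(-8\right) = 29 \cdot \frac{41}{38} \left(-8\right) = \frac{1189}{38} \left(-8\right) = - \frac{4756}{19}$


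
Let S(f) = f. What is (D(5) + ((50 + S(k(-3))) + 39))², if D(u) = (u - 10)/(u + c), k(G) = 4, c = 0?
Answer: 8464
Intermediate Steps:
D(u) = (-10 + u)/u (D(u) = (u - 10)/(u + 0) = (-10 + u)/u)
(D(5) + ((50 + S(k(-3))) + 39))² = ((-10 + 5)/5 + ((50 + 4) + 39))² = ((⅕)*(-5) + (54 + 39))² = (-1 + 93)² = 92² = 8464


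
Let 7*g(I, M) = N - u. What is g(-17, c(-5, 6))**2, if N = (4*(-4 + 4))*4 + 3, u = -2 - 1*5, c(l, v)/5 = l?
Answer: 100/49 ≈ 2.0408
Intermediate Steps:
c(l, v) = 5*l
u = -7 (u = -2 - 5 = -7)
N = 3 (N = (4*0)*4 + 3 = 0*4 + 3 = 0 + 3 = 3)
g(I, M) = 10/7 (g(I, M) = (3 - 1*(-7))/7 = (3 + 7)/7 = (1/7)*10 = 10/7)
g(-17, c(-5, 6))**2 = (10/7)**2 = 100/49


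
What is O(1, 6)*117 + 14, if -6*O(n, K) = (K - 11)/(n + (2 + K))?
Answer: 149/6 ≈ 24.833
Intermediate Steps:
O(n, K) = -(-11 + K)/(6*(2 + K + n)) (O(n, K) = -(K - 11)/(6*(n + (2 + K))) = -(-11 + K)/(6*(2 + K + n)))
O(1, 6)*117 + 14 = ((11 - 1*6)/(6*(2 + 6 + 1)))*117 + 14 = ((⅙)*(11 - 6)/9)*117 + 14 = ((⅙)*(⅑)*5)*117 + 14 = (5/54)*117 + 14 = 65/6 + 14 = 149/6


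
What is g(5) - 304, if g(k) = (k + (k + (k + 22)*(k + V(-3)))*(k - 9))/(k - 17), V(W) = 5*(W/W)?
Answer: -851/4 ≈ -212.75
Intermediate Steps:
V(W) = 5 (V(W) = 5*1 = 5)
g(k) = (k + (-9 + k)*(k + (5 + k)*(22 + k)))/(-17 + k) (g(k) = (k + (k + (k + 22)*(k + 5))*(k - 9))/(k - 17) = (k + (k + (22 + k)*(5 + k))*(-9 + k))/(-17 + k) = (k + (k + (5 + k)*(22 + k))*(-9 + k))/(-17 + k) = (k + (-9 + k)*(k + (5 + k)*(22 + k)))/(-17 + k))
g(5) - 304 = (-990 + 5**3 - 141*5 + 19*5**2)/(-17 + 5) - 304 = (-990 + 125 - 705 + 19*25)/(-12) - 304 = -(-990 + 125 - 705 + 475)/12 - 304 = -1/12*(-1095) - 304 = 365/4 - 304 = -851/4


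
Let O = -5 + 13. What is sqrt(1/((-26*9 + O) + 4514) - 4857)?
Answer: I*sqrt(1395396605)/536 ≈ 69.692*I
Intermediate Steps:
O = 8
sqrt(1/((-26*9 + O) + 4514) - 4857) = sqrt(1/((-26*9 + 8) + 4514) - 4857) = sqrt(1/((-234 + 8) + 4514) - 4857) = sqrt(1/(-226 + 4514) - 4857) = sqrt(1/4288 - 4857) = sqrt(-20826815/4288) = I*sqrt(1395396605)/536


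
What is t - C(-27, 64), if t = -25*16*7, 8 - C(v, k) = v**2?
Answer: -2079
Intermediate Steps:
C(v, k) = 8 - v**2
t = -2800 (t = -400*7 = -2800)
t - C(-27, 64) = -2800 - (8 - 1*(-27)**2) = -2800 - (8 - 1*729) = -2800 - (8 - 729) = -2800 - 1*(-721) = -2800 + 721 = -2079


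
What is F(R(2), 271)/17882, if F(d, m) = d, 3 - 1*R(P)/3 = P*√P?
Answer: 9/17882 - 3*√2/8941 ≈ 2.8784e-5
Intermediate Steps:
R(P) = 9 - 3*P^(3/2) (R(P) = 9 - 3*P*√P = 9 - 3*P^(3/2))
F(R(2), 271)/17882 = (9 - 6*√2)/17882 = (9 - 6*√2)*(1/17882) = 9/17882 - 3*√2/8941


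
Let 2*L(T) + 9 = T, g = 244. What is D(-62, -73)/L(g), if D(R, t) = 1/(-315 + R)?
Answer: -2/88595 ≈ -2.2575e-5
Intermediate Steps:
L(T) = -9/2 + T/2
D(-62, -73)/L(g) = 1/((-315 - 62)*(-9/2 + (½)*244)) = 1/((-377)*(-9/2 + 122)) = -1/(377*235/2) = -1/377*2/235 = -2/88595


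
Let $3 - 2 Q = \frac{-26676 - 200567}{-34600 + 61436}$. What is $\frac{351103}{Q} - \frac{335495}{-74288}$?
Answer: $\frac{1400016052167953}{22862206288} \approx 61237.0$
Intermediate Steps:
$Q = \frac{307751}{53672}$ ($Q = \frac{3}{2} - \frac{\left(-26676 - 200567\right) \frac{1}{-34600 + 61436}}{2} = \frac{3}{2} - \frac{\left(-227243\right) \frac{1}{26836}}{2} = \frac{3}{2} - - \frac{227243}{53672} = \frac{3}{2} + \frac{227243}{53672} = \frac{307751}{53672} \approx 5.7339$)
$\frac{351103}{Q} - \frac{335495}{-74288} = \frac{351103}{\frac{307751}{53672}} - \frac{335495}{-74288} = 351103 \cdot \frac{53672}{307751} - - \frac{335495}{74288} = \frac{18844400216}{307751} + \frac{335495}{74288} = \frac{1400016052167953}{22862206288}$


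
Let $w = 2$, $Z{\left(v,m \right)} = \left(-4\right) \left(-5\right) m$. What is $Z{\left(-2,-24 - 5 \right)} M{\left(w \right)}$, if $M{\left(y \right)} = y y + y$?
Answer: $-3480$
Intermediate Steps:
$Z{\left(v,m \right)} = 20 m$
$M{\left(y \right)} = y + y^{2}$ ($M{\left(y \right)} = y^{2} + y = y + y^{2}$)
$Z{\left(-2,-24 - 5 \right)} M{\left(w \right)} = 20 \left(-24 - 5\right) 2 \left(1 + 2\right) = 20 \left(-29\right) 2 \cdot 3 = \left(-580\right) 6 = -3480$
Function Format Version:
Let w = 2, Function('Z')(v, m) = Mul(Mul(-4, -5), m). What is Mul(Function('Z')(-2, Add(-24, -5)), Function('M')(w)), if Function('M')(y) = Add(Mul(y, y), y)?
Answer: -3480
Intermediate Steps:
Function('Z')(v, m) = Mul(20, m)
Function('M')(y) = Add(y, Pow(y, 2)) (Function('M')(y) = Add(Pow(y, 2), y) = Add(y, Pow(y, 2)))
Mul(Function('Z')(-2, Add(-24, -5)), Function('M')(w)) = Mul(Mul(20, Add(-24, -5)), Mul(2, Add(1, 2))) = Mul(Mul(20, -29), Mul(2, 3)) = Mul(-580, 6) = -3480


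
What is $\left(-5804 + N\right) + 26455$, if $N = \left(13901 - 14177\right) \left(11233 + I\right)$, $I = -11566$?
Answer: $112559$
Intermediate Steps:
$N = 91908$ ($N = \left(13901 - 14177\right) \left(11233 - 11566\right) = \left(-276\right) \left(-333\right) = 91908$)
$\left(-5804 + N\right) + 26455 = \left(-5804 + 91908\right) + 26455 = 86104 + 26455 = 112559$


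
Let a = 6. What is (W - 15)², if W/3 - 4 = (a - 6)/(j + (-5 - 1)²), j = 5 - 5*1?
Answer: 9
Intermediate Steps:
j = 0 (j = 5 - 5 = 0)
W = 12 (W = 12 + 3*((6 - 6)/(0 + (-5 - 1)²)) = 12 + 3*(0/(0 + (-6)²)) = 12 + 3*(0/(0 + 36)) = 12 + 3*(0/36) = 12 + 3*(0*(1/36)) = 12 + 3*0 = 12 + 0 = 12)
(W - 15)² = (12 - 15)² = (-3)² = 9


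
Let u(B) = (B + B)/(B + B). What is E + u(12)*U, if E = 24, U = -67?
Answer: -43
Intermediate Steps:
u(B) = 1 (u(B) = (2*B)/((2*B)) = (2*B)*(1/(2*B)) = 1)
E + u(12)*U = 24 + 1*(-67) = 24 - 67 = -43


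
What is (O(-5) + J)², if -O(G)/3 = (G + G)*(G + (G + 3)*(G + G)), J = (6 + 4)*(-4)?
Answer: 168100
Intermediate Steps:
J = -40 (J = 10*(-4) = -40)
O(G) = -6*G*(G + 2*G*(3 + G)) (O(G) = -3*(G + G)*(G + (G + 3)*(G + G)) = -3*2*G*(G + (3 + G)*(2*G)) = -3*2*G*(G + 2*G*(3 + G)) = -6*G*(G + 2*G*(3 + G)))
(O(-5) + J)² = ((-5)²*(-42 - 12*(-5)) - 40)² = (25*(-42 + 60) - 40)² = (25*18 - 40)² = (450 - 40)² = 410² = 168100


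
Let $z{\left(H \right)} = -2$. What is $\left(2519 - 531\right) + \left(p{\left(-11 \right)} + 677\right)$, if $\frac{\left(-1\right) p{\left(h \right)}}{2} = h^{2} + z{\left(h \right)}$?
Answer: $2427$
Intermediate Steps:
$p{\left(h \right)} = 4 - 2 h^{2}$ ($p{\left(h \right)} = - 2 \left(h^{2} - 2\right) = - 2 \left(-2 + h^{2}\right) = 4 - 2 h^{2}$)
$\left(2519 - 531\right) + \left(p{\left(-11 \right)} + 677\right) = \left(2519 - 531\right) + \left(\left(4 - 2 \left(-11\right)^{2}\right) + 677\right) = 1988 + \left(\left(4 - 242\right) + 677\right) = 1988 + \left(-238 + 677\right) = 1988 + 439 = 2427$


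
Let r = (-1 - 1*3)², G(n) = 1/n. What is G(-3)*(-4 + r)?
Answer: -4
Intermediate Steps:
r = 16 (r = (-1 - 3)² = (-4)² = 16)
G(-3)*(-4 + r) = (-4 + 16)/(-3) = -⅓*12 = -4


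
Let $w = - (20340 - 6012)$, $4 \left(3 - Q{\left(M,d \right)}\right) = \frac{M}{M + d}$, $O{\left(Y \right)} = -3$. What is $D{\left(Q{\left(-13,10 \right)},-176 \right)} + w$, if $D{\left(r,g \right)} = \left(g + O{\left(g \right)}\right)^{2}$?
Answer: $17713$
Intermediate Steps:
$Q{\left(M,d \right)} = 3 - \frac{M}{4 \left(M + d\right)}$ ($Q{\left(M,d \right)} = 3 - \frac{M \frac{1}{M + d}}{4} = 3 - \frac{M}{4 \left(M + d\right)}$)
$w = -14328$ ($w = \left(-1\right) 14328 = -14328$)
$D{\left(r,g \right)} = \left(-3 + g\right)^{2}$ ($D{\left(r,g \right)} = \left(g - 3\right)^{2} = \left(-3 + g\right)^{2}$)
$D{\left(Q{\left(-13,10 \right)},-176 \right)} + w = \left(-3 - 176\right)^{2} - 14328 = \left(-179\right)^{2} - 14328 = 32041 - 14328 = 17713$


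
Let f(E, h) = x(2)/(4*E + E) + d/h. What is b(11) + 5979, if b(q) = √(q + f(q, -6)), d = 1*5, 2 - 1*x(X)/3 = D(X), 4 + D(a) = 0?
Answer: 5979 + √1142790/330 ≈ 5982.2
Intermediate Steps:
D(a) = -4 (D(a) = -4 + 0 = -4)
x(X) = 18 (x(X) = 6 - 3*(-4) = 6 + 12 = 18)
d = 5
f(E, h) = 5/h + 18/(5*E) (f(E, h) = 18/(4*E + E) + 5/h = 18/((5*E)) + 5/h = 18*(1/(5*E)) + 5/h = 18/(5*E) + 5/h = 5/h + 18/(5*E))
b(q) = √(-⅚ + q + 18/(5*q)) (b(q) = √(q + (5/(-6) + 18/(5*q))) = √(q + (5*(-⅙) + 18/(5*q))) = √(q + (-⅚ + 18/(5*q))) = √(-⅚ + q + 18/(5*q)))
b(11) + 5979 = √(-750 + 900*11 + 3240/11)/30 + 5979 = √(-750 + 9900 + 3240*(1/11))/30 + 5979 = √(-750 + 9900 + 3240/11)/30 + 5979 = √(103890/11)/30 + 5979 = (√1142790/11)/30 + 5979 = √1142790/330 + 5979 = 5979 + √1142790/330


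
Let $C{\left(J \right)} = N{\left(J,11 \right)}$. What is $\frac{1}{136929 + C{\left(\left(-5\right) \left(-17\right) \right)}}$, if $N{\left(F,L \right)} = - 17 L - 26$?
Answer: $\frac{1}{136716} \approx 7.3144 \cdot 10^{-6}$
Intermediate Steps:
$N{\left(F,L \right)} = -26 - 17 L$
$C{\left(J \right)} = -213$ ($C{\left(J \right)} = -26 - 187 = -213$)
$\frac{1}{136929 + C{\left(\left(-5\right) \left(-17\right) \right)}} = \frac{1}{136929 - 213} = \frac{1}{136716}$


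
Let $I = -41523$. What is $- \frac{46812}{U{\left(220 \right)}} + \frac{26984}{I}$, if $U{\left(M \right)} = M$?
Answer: $- \frac{487427789}{2283765} \approx -213.43$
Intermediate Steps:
$- \frac{46812}{U{\left(220 \right)}} + \frac{26984}{I} = - \frac{46812}{220} + \frac{26984}{-41523} = \left(-46812\right) \frac{1}{220} + 26984 \left(- \frac{1}{41523}\right) = - \frac{11703}{55} - \frac{26984}{41523} = - \frac{487427789}{2283765}$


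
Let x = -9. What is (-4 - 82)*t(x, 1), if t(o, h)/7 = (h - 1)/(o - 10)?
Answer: 0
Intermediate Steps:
t(o, h) = 7*(-1 + h)/(-10 + o) (t(o, h) = 7*((h - 1)/(o - 10)) = 7*((-1 + h)/(-10 + o)) = 7*(-1 + h)/(-10 + o))
(-4 - 82)*t(x, 1) = (-4 - 82)*(7*(-1 + 1)/(-10 - 9)) = -602*0/(-19) = -602*(-1)*0/19 = -86*0 = 0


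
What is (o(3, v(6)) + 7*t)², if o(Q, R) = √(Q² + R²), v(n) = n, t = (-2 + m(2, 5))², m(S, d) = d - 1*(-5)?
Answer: 200749 + 2688*√5 ≈ 2.0676e+5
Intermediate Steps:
m(S, d) = 5 + d (m(S, d) = d + 5 = 5 + d)
t = 64 (t = (-2 + (5 + 5))² = (-2 + 10)² = 8² = 64)
(o(3, v(6)) + 7*t)² = (√(3² + 6²) + 7*64)² = (√(9 + 36) + 448)² = (√45 + 448)² = (3*√5 + 448)² = (448 + 3*√5)²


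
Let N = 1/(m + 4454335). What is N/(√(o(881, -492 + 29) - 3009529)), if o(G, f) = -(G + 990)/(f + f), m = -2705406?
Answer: -I*√286733017362/1624651261302069 ≈ -3.2959e-10*I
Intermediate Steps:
o(G, f) = -(990 + G)/(2*f)
N = 1/1748929 (N = 1/(-2705406 + 4454335) = 1/1748929 ≈ 5.7178e-7)
N/(√(o(881, -492 + 29) - 3009529)) = 1/(1748929*(√((-990 - 1*881)/(2*(-492 + 29)) - 3009529))) = 1/(1748929*(√((½)*(-990 - 881)/(-463) - 3009529))) = 1/(1748929*(√((½)*(-1/463)*(-1871) - 3009529))) = 1/(1748929*(√(1871/926 - 3009529))) = 1/(1748929*(√(-2786821983/926))) = 1/(1748929*((3*I*√286733017362/926))) = (-I*√286733017362/928940661)/1748929 = -I*√286733017362/1624651261302069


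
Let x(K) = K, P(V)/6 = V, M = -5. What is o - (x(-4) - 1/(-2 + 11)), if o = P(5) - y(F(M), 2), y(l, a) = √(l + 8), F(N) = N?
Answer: 307/9 - √3 ≈ 32.379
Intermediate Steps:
P(V) = 6*V
y(l, a) = √(8 + l)
o = 30 - √3 (o = 6*5 - √(8 - 5) = 30 - √3 ≈ 28.268)
o - (x(-4) - 1/(-2 + 11)) = (30 - √3) - (-4 - 1/(-2 + 11)) = (30 - √3) - (-4 - 1/9) = (30 - √3) - (-4 + (⅑)*(-1)) = (30 - √3) - (-4 - ⅑) = (30 - √3) - 1*(-37/9) = (30 - √3) + 37/9 = 307/9 - √3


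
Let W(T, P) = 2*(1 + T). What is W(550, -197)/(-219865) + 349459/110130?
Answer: 3068497591/968549298 ≈ 3.1681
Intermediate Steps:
W(T, P) = 2 + 2*T
W(550, -197)/(-219865) + 349459/110130 = (2 + 2*550)/(-219865) + 349459/110130 = (2 + 1100)*(-1/219865) + 349459*(1/110130) = 1102*(-1/219865) + 349459/110130 = -1102/219865 + 349459/110130 = 3068497591/968549298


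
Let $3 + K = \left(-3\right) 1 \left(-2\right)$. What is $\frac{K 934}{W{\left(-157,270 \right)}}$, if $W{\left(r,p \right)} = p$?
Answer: $\frac{467}{45} \approx 10.378$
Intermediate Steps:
$K = 3$ ($K = -3 + \left(-3\right) 1 \left(-2\right) = -3 - -6 = -3 + 6 = 3$)
$\frac{K 934}{W{\left(-157,270 \right)}} = \frac{3 \cdot 934}{270} = 2802 \cdot \frac{1}{270} = \frac{467}{45}$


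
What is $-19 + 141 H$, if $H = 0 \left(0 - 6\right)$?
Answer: $-19$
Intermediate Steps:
$H = 0$ ($H = 0 \left(-6\right) = 0$)
$-19 + 141 H = -19 + 141 \cdot 0 = -19 + 0 = -19$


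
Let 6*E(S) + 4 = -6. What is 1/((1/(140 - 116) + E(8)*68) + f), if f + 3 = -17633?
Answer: -24/425983 ≈ -5.6340e-5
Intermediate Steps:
E(S) = -5/3 (E(S) = -⅔ + (⅙)*(-6) = -⅔ - 1 = -5/3)
f = -17636 (f = -3 - 17633 = -17636)
1/((1/(140 - 116) + E(8)*68) + f) = 1/((1/(140 - 116) - 5/3*68) - 17636) = 1/((1/24 - 340/3) - 17636) = 1/(-2719/24 - 17636) = 1/(-425983/24) = -24/425983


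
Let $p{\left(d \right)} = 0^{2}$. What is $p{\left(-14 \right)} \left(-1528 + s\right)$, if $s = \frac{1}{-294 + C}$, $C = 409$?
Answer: $0$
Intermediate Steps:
$p{\left(d \right)} = 0$
$s = \frac{1}{115}$ ($s = \frac{1}{-294 + 409} = \frac{1}{115} \approx 0.0086956$)
$p{\left(-14 \right)} \left(-1528 + s\right) = 0 \left(-1528 + \frac{1}{115}\right) = 0 \left(- \frac{175719}{115}\right) = 0$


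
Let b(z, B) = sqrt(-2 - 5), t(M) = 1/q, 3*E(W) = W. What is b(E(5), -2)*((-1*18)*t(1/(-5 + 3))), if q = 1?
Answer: -18*I*sqrt(7) ≈ -47.624*I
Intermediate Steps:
E(W) = W/3
t(M) = 1 (t(M) = 1/1 = 1)
b(z, B) = I*sqrt(7) (b(z, B) = sqrt(-7) = I*sqrt(7))
b(E(5), -2)*((-1*18)*t(1/(-5 + 3))) = (I*sqrt(7))*(-1*18*1) = (I*sqrt(7))*(-18*1) = (I*sqrt(7))*(-18) = -18*I*sqrt(7)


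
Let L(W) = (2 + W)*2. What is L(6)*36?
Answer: 576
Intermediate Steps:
L(W) = 4 + 2*W
L(6)*36 = (4 + 2*6)*36 = (4 + 12)*36 = 16*36 = 576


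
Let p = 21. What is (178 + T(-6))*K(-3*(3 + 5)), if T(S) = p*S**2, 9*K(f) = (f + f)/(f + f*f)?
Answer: -1868/207 ≈ -9.0242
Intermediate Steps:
K(f) = 2*f/(9*(f + f**2)) (K(f) = ((f + f)/(f + f*f))/9 = ((2*f)/(f + f**2))/9 = (2*f/(f + f**2))/9 = 2*f/(9*(f + f**2)))
T(S) = 21*S**2
(178 + T(-6))*K(-3*(3 + 5)) = (178 + 21*(-6)**2)*(2/(9*(1 - 3*(3 + 5)))) = (178 + 21*36)*(2/(9*(1 - 3*8))) = (178 + 756)*(2/(9*(1 - 24))) = 934*((2/9)/(-23)) = 934*((2/9)*(-1/23)) = 934*(-2/207) = -1868/207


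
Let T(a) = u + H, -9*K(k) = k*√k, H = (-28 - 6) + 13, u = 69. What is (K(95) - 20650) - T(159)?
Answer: -20698 - 95*√95/9 ≈ -20801.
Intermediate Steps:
H = -21 (H = -34 + 13 = -21)
K(k) = -k^(3/2)/9 (K(k) = -k*√k/9 = -k^(3/2)/9)
T(a) = 48 (T(a) = 69 - 21 = 48)
(K(95) - 20650) - T(159) = (-95*√95/9 - 20650) - 1*48 = (-95*√95/9 - 20650) - 48 = (-20650 - 95*√95/9) - 48 = -20698 - 95*√95/9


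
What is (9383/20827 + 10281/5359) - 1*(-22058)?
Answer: 107052153986/4852691 ≈ 22060.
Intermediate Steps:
(9383/20827 + 10281/5359) - 1*(-22058) = (9383*(1/20827) + 10281*(1/5359)) + 22058 = (9383/20827 + 447/233) + 22058 = 11495908/4852691 + 22058 = 107052153986/4852691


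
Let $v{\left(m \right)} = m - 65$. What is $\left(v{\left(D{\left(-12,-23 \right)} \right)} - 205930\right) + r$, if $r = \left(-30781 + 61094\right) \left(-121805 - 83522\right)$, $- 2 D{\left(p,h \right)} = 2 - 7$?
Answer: $- \frac{12448566687}{2} \approx -6.2243 \cdot 10^{9}$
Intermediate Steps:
$D{\left(p,h \right)} = \frac{5}{2}$ ($D{\left(p,h \right)} = - \frac{2 - 7}{2} = \left(- \frac{1}{2}\right) \left(-5\right) = \frac{5}{2}$)
$v{\left(m \right)} = -65 + m$
$r = -6224077351$ ($r = 30313 \left(-205327\right) = -6224077351$)
$\left(v{\left(D{\left(-12,-23 \right)} \right)} - 205930\right) + r = \left(\left(-65 + \frac{5}{2}\right) - 205930\right) - 6224077351 = \left(- \frac{125}{2} - 205930\right) - 6224077351 = - \frac{411985}{2} - 6224077351 = - \frac{12448566687}{2}$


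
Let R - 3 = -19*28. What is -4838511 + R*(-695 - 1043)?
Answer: -3919109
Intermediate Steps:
R = -529 (R = 3 - 19*28 = 3 - 532 = -529)
-4838511 + R*(-695 - 1043) = -4838511 - 529*(-695 - 1043) = -4838511 - 529*(-1738) = -4838511 + 919402 = -3919109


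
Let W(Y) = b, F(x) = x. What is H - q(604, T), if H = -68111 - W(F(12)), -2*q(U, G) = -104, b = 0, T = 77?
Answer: -68163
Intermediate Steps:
W(Y) = 0
q(U, G) = 52 (q(U, G) = -½*(-104) = 52)
H = -68111 (H = -68111 - 1*0 = -68111 + 0 = -68111)
H - q(604, T) = -68111 - 1*52 = -68111 - 52 = -68163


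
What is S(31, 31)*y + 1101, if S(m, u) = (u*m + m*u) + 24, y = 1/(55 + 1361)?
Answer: 780481/708 ≈ 1102.4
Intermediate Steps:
y = 1/1416 ≈ 0.00070621
S(m, u) = 24 + 2*m*u (S(m, u) = (m*u + m*u) + 24 = 2*m*u + 24 = 24 + 2*m*u)
S(31, 31)*y + 1101 = (24 + 2*31*31)*(1/1416) + 1101 = (24 + 1922)*(1/1416) + 1101 = 1946*(1/1416) + 1101 = 973/708 + 1101 = 780481/708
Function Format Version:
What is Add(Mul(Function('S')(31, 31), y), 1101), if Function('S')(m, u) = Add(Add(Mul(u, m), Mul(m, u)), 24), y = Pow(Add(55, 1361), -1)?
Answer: Rational(780481, 708) ≈ 1102.4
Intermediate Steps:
y = Rational(1, 1416) (y = Pow(1416, -1) = Rational(1, 1416) ≈ 0.00070621)
Function('S')(m, u) = Add(24, Mul(2, m, u)) (Function('S')(m, u) = Add(Add(Mul(m, u), Mul(m, u)), 24) = Add(Mul(2, m, u), 24) = Add(24, Mul(2, m, u)))
Add(Mul(Function('S')(31, 31), y), 1101) = Add(Mul(Add(24, Mul(2, 31, 31)), Rational(1, 1416)), 1101) = Add(Mul(Add(24, 1922), Rational(1, 1416)), 1101) = Add(Mul(1946, Rational(1, 1416)), 1101) = Add(Rational(973, 708), 1101) = Rational(780481, 708)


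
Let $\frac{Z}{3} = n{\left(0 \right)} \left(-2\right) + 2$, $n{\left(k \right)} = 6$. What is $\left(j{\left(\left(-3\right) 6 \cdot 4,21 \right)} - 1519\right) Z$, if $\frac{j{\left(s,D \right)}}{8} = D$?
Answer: $40530$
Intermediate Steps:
$j{\left(s,D \right)} = 8 D$
$Z = -30$ ($Z = 3 \left(6 \left(-2\right) + 2\right) = 3 \left(-12 + 2\right) = 3 \left(-10\right) = -30$)
$\left(j{\left(\left(-3\right) 6 \cdot 4,21 \right)} - 1519\right) Z = \left(8 \cdot 21 - 1519\right) \left(-30\right) = \left(168 - 1519\right) \left(-30\right) = \left(-1351\right) \left(-30\right) = 40530$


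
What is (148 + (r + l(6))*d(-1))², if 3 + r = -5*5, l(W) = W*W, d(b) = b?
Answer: 19600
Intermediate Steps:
l(W) = W²
r = -28 (r = -3 - 5*5 = -3 - 25 = -28)
(148 + (r + l(6))*d(-1))² = (148 + (-28 + 6²)*(-1))² = (148 + (-28 + 36)*(-1))² = (148 + 8*(-1))² = (148 - 8)² = 140² = 19600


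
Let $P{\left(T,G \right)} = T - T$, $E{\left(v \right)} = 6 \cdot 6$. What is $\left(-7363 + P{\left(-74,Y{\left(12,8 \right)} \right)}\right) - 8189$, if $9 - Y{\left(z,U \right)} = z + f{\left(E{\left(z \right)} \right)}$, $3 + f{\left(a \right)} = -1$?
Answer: $-15552$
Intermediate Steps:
$E{\left(v \right)} = 36$
$f{\left(a \right)} = -4$ ($f{\left(a \right)} = -3 - 1 = -4$)
$Y{\left(z,U \right)} = 13 - z$ ($Y{\left(z,U \right)} = 9 - \left(z - 4\right) = 9 - \left(-4 + z\right) = 13 - z$)
$P{\left(T,G \right)} = 0$
$\left(-7363 + P{\left(-74,Y{\left(12,8 \right)} \right)}\right) - 8189 = \left(-7363 + 0\right) - 8189 = -7363 - 8189 = -15552$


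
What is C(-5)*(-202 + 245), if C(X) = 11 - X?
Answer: 688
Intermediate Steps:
C(-5)*(-202 + 245) = (11 - 1*(-5))*(-202 + 245) = (11 + 5)*43 = 16*43 = 688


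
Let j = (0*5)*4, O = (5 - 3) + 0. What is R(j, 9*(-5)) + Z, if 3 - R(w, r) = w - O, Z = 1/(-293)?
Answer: 1464/293 ≈ 4.9966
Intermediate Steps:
O = 2 (O = 2 + 0 = 2)
j = 0 (j = 0*4 = 0)
Z = -1/293 ≈ -0.0034130
R(w, r) = 5 - w (R(w, r) = 3 - (w - 1*2) = 3 - (w - 2) = 3 - (-2 + w) = 3 + (2 - w) = 5 - w)
R(j, 9*(-5)) + Z = (5 - 1*0) - 1/293 = (5 + 0) - 1/293 = 5 - 1/293 = 1464/293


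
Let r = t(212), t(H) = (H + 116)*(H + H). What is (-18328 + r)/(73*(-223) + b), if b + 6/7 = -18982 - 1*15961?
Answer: -3913/1660 ≈ -2.3572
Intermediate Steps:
b = -244607/7 (b = -6/7 + (-18982 - 1*15961) = -6/7 + (-18982 - 15961) = -6/7 - 34943 = -244607/7 ≈ -34944.)
t(H) = 2*H*(116 + H) (t(H) = (116 + H)*(2*H) = 2*H*(116 + H))
r = 139072 (r = 2*212*(116 + 212) = 2*212*328 = 139072)
(-18328 + r)/(73*(-223) + b) = (-18328 + 139072)/(73*(-223) - 244607/7) = 120744/(-16279 - 244607/7) = 120744/(-358560/7) = 120744*(-7/358560) = -3913/1660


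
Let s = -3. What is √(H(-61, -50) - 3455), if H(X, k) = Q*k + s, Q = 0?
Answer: I*√3458 ≈ 58.805*I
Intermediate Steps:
H(X, k) = -3 (H(X, k) = 0*k - 3 = 0 - 3 = -3)
√(H(-61, -50) - 3455) = √(-3 - 3455) = √(-3458) = I*√3458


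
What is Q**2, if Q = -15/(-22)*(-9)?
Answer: 18225/484 ≈ 37.655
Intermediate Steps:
Q = -135/22 (Q = -15*(-1/22)*(-9) = (15/22)*(-9) = -135/22 ≈ -6.1364)
Q**2 = (-135/22)**2 = 18225/484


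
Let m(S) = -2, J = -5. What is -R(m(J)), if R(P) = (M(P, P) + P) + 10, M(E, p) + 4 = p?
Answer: -2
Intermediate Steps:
M(E, p) = -4 + p
R(P) = 6 + 2*P (R(P) = ((-4 + P) + P) + 10 = (-4 + 2*P) + 10 = 6 + 2*P)
-R(m(J)) = -(6 + 2*(-2)) = -(6 - 4) = -1*2 = -2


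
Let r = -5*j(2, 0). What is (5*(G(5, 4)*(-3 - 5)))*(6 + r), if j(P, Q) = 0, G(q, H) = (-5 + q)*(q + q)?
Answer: 0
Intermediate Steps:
G(q, H) = 2*q*(-5 + q) (G(q, H) = (-5 + q)*(2*q) = 2*q*(-5 + q))
r = 0 (r = -5*0 = 0)
(5*(G(5, 4)*(-3 - 5)))*(6 + r) = (5*((2*5*(-5 + 5))*(-3 - 5)))*(6 + 0) = (5*((2*5*0)*(-8)))*6 = (5*(0*(-8)))*6 = (5*0)*6 = 0*6 = 0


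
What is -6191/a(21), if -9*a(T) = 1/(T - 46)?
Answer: -1392975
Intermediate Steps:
a(T) = -1/(9*(-46 + T)) (a(T) = -1/(9*(T - 46)) = -1/(9*(-46 + T)))
-6191/a(21) = -6191/((-1/(-414 + 9*21))) = -6191/((-1/(-414 + 189))) = -6191/((-1/(-225))) = -6191/((-1*(-1/225))) = -6191/1/225 = -6191*225 = -1392975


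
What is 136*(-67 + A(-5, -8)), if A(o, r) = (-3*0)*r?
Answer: -9112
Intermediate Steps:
A(o, r) = 0 (A(o, r) = 0*r = 0)
136*(-67 + A(-5, -8)) = 136*(-67 + 0) = 136*(-67) = -9112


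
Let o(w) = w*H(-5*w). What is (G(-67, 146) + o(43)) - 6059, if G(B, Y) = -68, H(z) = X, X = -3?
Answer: -6256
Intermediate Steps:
H(z) = -3
o(w) = -3*w (o(w) = w*(-3) = -3*w)
(G(-67, 146) + o(43)) - 6059 = (-68 - 3*43) - 6059 = (-68 - 129) - 6059 = -197 - 6059 = -6256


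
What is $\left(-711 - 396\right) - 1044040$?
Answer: $-1045147$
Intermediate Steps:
$\left(-711 - 396\right) - 1044040 = -1107 - 1044040 = -1045147$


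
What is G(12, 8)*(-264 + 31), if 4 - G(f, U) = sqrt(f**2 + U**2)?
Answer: -932 + 932*sqrt(13) ≈ 2428.4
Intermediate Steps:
G(f, U) = 4 - sqrt(U**2 + f**2) (G(f, U) = 4 - sqrt(f**2 + U**2) = 4 - sqrt(U**2 + f**2))
G(12, 8)*(-264 + 31) = (4 - sqrt(8**2 + 12**2))*(-264 + 31) = (4 - sqrt(64 + 144))*(-233) = (4 - sqrt(208))*(-233) = (4 - 4*sqrt(13))*(-233) = -932 + 932*sqrt(13)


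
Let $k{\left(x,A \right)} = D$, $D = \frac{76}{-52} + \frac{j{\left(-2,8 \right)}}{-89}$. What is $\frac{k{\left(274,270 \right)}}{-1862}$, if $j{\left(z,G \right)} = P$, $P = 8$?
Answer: $\frac{1795}{2154334} \approx 0.0008332$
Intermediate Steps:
$j{\left(z,G \right)} = 8$
$D = - \frac{1795}{1157}$ ($D = \frac{76}{-52} + \frac{8}{-89} = 76 \left(- \frac{1}{52}\right) + 8 \left(- \frac{1}{89}\right) = - \frac{19}{13} - \frac{8}{89} = - \frac{1795}{1157} \approx -1.5514$)
$k{\left(x,A \right)} = - \frac{1795}{1157}$
$\frac{k{\left(274,270 \right)}}{-1862} = - \frac{1795}{1157 \left(-1862\right)} = \left(- \frac{1795}{1157}\right) \left(- \frac{1}{1862}\right) = \frac{1795}{2154334}$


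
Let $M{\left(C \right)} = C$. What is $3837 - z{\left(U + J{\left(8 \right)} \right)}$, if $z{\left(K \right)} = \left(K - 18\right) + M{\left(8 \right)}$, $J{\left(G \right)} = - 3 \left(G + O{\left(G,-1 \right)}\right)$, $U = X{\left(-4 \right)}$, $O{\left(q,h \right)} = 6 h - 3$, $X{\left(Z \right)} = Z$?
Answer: $3848$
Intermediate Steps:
$O{\left(q,h \right)} = -3 + 6 h$
$U = -4$
$J{\left(G \right)} = 27 - 3 G$ ($J{\left(G \right)} = - 3 \left(G + \left(-3 + 6 \left(-1\right)\right)\right) = - 3 \left(G - 9\right) = - 3 \left(-9 + G\right) = 27 - 3 G$)
$z{\left(K \right)} = -10 + K$ ($z{\left(K \right)} = \left(K - 18\right) + 8 = \left(-18 + K\right) + 8 = -10 + K$)
$3837 - z{\left(U + J{\left(8 \right)} \right)} = 3837 - \left(-10 + \left(-4 + \left(27 - 24\right)\right)\right) = 3837 - \left(-10 + \left(-4 + 3\right)\right) = 3837 - \left(-10 - 1\right) = 3837 - -11 = 3837 + 11 = 3848$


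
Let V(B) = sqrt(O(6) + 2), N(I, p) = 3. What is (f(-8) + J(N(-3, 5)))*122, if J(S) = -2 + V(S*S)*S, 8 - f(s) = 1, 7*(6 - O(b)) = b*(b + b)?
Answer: 610 + 1464*I*sqrt(7)/7 ≈ 610.0 + 553.34*I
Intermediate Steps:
O(b) = 6 - 2*b**2/7 (O(b) = 6 - b*(b + b)/7 = 6 - b*2*b/7 = 6 - 2*b**2/7)
f(s) = 7 (f(s) = 8 - 1*1 = 8 - 1 = 7)
V(B) = 4*I*sqrt(7)/7 (V(B) = sqrt((6 - 2/7*6**2) + 2) = sqrt((6 - 2/7*36) + 2) = sqrt((6 - 72/7) + 2) = sqrt(-30/7 + 2) = sqrt(-16/7) = 4*I*sqrt(7)/7)
J(S) = -2 + 4*I*S*sqrt(7)/7 (J(S) = -2 + (4*I*sqrt(7)/7)*S = -2 + 4*I*S*sqrt(7)/7)
(f(-8) + J(N(-3, 5)))*122 = (7 + (-2 + (4/7)*I*3*sqrt(7)))*122 = (7 + (-2 + 12*I*sqrt(7)/7))*122 = (5 + 12*I*sqrt(7)/7)*122 = 610 + 1464*I*sqrt(7)/7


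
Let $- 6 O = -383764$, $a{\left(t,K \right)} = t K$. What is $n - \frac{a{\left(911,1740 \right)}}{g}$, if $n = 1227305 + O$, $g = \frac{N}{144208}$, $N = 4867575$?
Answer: $\frac{1211348521661}{973515} \approx 1.2443 \cdot 10^{6}$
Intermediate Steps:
$a{\left(t,K \right)} = K t$
$O = \frac{191882}{3}$ ($O = \left(- \frac{1}{6}\right) \left(-383764\right) = \frac{191882}{3} \approx 63961.0$)
$g = \frac{4867575}{144208} \approx 33.754$
$n = \frac{3873797}{3}$ ($n = 1227305 + \frac{191882}{3} = \frac{3873797}{3} \approx 1.2913 \cdot 10^{6}$)
$n - \frac{a{\left(911,1740 \right)}}{g} = \frac{3873797}{3} - \frac{1740 \cdot 911}{\frac{4867575}{144208}} = \frac{3873797}{3} - 1585140 \cdot \frac{144208}{4867575} = \frac{3873797}{3} - \frac{15239324608}{324505} = \frac{1211348521661}{973515}$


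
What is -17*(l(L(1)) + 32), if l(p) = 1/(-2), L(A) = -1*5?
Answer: -1071/2 ≈ -535.50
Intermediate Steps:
L(A) = -5
l(p) = -1/2
-17*(l(L(1)) + 32) = -17*(-1/2 + 32) = -17*63/2 = -1071/2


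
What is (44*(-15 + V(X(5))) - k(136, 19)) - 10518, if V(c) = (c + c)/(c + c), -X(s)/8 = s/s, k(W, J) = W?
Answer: -11270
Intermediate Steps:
X(s) = -8 (X(s) = -8*s/s = -8*1 = -8)
V(c) = 1 (V(c) = (2*c)/((2*c)) = (2*c)*(1/(2*c)) = 1)
(44*(-15 + V(X(5))) - k(136, 19)) - 10518 = (44*(-15 + 1) - 1*136) - 10518 = (44*(-14) - 136) - 10518 = (-616 - 136) - 10518 = -752 - 10518 = -11270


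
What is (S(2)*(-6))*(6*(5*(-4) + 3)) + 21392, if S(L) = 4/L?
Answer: 22616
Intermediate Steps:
(S(2)*(-6))*(6*(5*(-4) + 3)) + 21392 = ((4/2)*(-6))*(6*(5*(-4) + 3)) + 21392 = ((4*(½))*(-6))*(6*(-20 + 3)) + 21392 = (2*(-6))*(6*(-17)) + 21392 = -12*(-102) + 21392 = 1224 + 21392 = 22616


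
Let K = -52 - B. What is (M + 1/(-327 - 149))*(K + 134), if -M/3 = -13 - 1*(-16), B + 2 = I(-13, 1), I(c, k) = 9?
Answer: -321375/476 ≈ -675.16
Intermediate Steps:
B = 7 (B = -2 + 9 = 7)
K = -59 (K = -52 - 1*7 = -52 - 7 = -59)
M = -9 (M = -3*(-13 - 1*(-16)) = -3*(-13 + 16) = -3*3 = -9)
(M + 1/(-327 - 149))*(K + 134) = (-9 + 1/(-327 - 149))*(-59 + 134) = (-9 + 1/(-476))*75 = (-9 - 1/476)*75 = -4285/476*75 = -321375/476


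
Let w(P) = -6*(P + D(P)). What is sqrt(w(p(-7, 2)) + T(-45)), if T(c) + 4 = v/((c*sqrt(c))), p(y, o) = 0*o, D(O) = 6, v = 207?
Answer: sqrt(-9000 + 69*I*sqrt(5))/15 ≈ 0.05421 + 6.3248*I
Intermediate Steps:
p(y, o) = 0
w(P) = -36 - 6*P (w(P) = -6*(P + 6) = -6*(6 + P) = -36 - 6*P)
T(c) = -4 + 207/c**(3/2) (T(c) = -4 + 207/((c*sqrt(c))) = -4 + 207/(c**(3/2)) = -4 + 207/c**(3/2))
sqrt(w(p(-7, 2)) + T(-45)) = sqrt((-36 - 6*0) + (-4 + 207/(-45)**(3/2))) = sqrt((-36 + 0) + (-4 + 207*(I*sqrt(5)/675))) = sqrt(-36 + (-4 + 23*I*sqrt(5)/75)) = sqrt(-40 + 23*I*sqrt(5)/75)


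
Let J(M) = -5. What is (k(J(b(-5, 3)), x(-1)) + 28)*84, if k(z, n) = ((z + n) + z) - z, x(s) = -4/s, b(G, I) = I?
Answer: 2268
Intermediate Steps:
k(z, n) = n + z (k(z, n) = ((n + z) + z) - z = (n + 2*z) - z = n + z)
(k(J(b(-5, 3)), x(-1)) + 28)*84 = ((-4/(-1) - 5) + 28)*84 = ((-4*(-1) - 5) + 28)*84 = ((4 - 5) + 28)*84 = (-1 + 28)*84 = 27*84 = 2268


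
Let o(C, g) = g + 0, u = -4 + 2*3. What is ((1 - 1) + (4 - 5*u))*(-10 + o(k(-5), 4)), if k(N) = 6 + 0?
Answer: 36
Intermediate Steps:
k(N) = 6
u = 2 (u = -4 + 6 = 2)
o(C, g) = g
((1 - 1) + (4 - 5*u))*(-10 + o(k(-5), 4)) = ((1 - 1) + (4 - 5*2))*(-10 + 4) = (0 + (4 - 10))*(-6) = (0 - 6)*(-6) = -6*(-6) = 36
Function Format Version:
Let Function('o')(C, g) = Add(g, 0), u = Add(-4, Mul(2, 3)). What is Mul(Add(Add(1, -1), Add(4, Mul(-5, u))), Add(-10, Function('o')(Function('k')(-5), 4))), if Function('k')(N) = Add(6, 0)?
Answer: 36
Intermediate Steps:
Function('k')(N) = 6
u = 2 (u = Add(-4, 6) = 2)
Function('o')(C, g) = g
Mul(Add(Add(1, -1), Add(4, Mul(-5, u))), Add(-10, Function('o')(Function('k')(-5), 4))) = Mul(Add(Add(1, -1), Add(4, Mul(-5, 2))), Add(-10, 4)) = Mul(Add(0, Add(4, -10)), -6) = Mul(Add(0, -6), -6) = Mul(-6, -6) = 36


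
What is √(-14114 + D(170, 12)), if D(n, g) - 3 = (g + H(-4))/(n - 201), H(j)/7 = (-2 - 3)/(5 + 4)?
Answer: I*√122048302/93 ≈ 118.79*I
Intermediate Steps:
H(j) = -35/9 (H(j) = 7*((-2 - 3)/(5 + 4)) = 7*(-5/9) = -35/9)
D(n, g) = 3 + (-35/9 + g)/(-201 + n) (D(n, g) = 3 + (g - 35/9)/(n - 201) = 3 + (-35/9 + g)/(-201 + n))
√(-14114 + D(170, 12)) = √(-14114 + (-5462/9 + 12 + 3*170)/(-201 + 170)) = √(-14114 + (-5462/9 + 12 + 510)/(-31)) = √(-14114 - 1/31*(-764/9)) = √(-14114 + 764/279) = √(-3937042/279) = I*√122048302/93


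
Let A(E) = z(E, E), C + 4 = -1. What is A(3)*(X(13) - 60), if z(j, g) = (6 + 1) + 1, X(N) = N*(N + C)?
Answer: 352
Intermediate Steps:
C = -5 (C = -4 - 1 = -5)
X(N) = N*(-5 + N) (X(N) = N*(N - 5) = N*(-5 + N))
z(j, g) = 8 (z(j, g) = 7 + 1 = 8)
A(E) = 8
A(3)*(X(13) - 60) = 8*(13*(-5 + 13) - 60) = 8*(13*8 - 60) = 8*(104 - 60) = 8*44 = 352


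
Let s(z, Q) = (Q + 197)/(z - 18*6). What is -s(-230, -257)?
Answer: -30/169 ≈ -0.17751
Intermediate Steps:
s(z, Q) = (197 + Q)/(-108 + z) (s(z, Q) = (197 + Q)/(z - 108) = (197 + Q)/(-108 + z))
-s(-230, -257) = -(197 - 257)/(-108 - 230) = -(-60)/(-338) = -(-1)*(-60)/338 = -1*30/169 = -30/169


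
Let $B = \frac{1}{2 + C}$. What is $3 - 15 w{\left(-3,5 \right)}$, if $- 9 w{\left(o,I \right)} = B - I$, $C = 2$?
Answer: $- \frac{59}{12} \approx -4.9167$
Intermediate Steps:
$B = \frac{1}{4}$ ($B = \frac{1}{2 + 2} = \frac{1}{4} \approx 0.25$)
$w{\left(o,I \right)} = - \frac{1}{36} + \frac{I}{9}$ ($w{\left(o,I \right)} = - \frac{\frac{1}{4} - I}{9} = - \frac{1}{36} + \frac{I}{9}$)
$3 - 15 w{\left(-3,5 \right)} = 3 - 15 \left(- \frac{1}{36} + \frac{1}{9} \cdot 5\right) = 3 - 15 \left(- \frac{1}{36} + \frac{5}{9}\right) = 3 - \frac{95}{12} = - \frac{59}{12}$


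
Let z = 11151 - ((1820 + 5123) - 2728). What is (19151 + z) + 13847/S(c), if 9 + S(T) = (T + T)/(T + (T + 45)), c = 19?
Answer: 17346382/709 ≈ 24466.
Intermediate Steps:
S(T) = -9 + 2*T/(45 + 2*T) (S(T) = -9 + (T + T)/(T + (T + 45)) = -9 + (2*T)/(T + (45 + T)) = -9 + (2*T)/(45 + 2*T) = -9 + 2*T/(45 + 2*T))
z = 6936 (z = 11151 - (6943 - 2728) = 11151 - 1*4215 = 11151 - 4215 = 6936)
(19151 + z) + 13847/S(c) = (19151 + 6936) + 13847/(((-405 - 16*19)/(45 + 2*19))) = 26087 + 13847/(((-405 - 304)/(45 + 38))) = 26087 + 13847/((-709/83)) = 26087 + 13847/(((1/83)*(-709))) = 26087 + 13847/(-709/83) = 26087 + 13847*(-83/709) = 26087 - 1149301/709 = 17346382/709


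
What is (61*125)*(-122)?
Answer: -930250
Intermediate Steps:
(61*125)*(-122) = 7625*(-122) = -930250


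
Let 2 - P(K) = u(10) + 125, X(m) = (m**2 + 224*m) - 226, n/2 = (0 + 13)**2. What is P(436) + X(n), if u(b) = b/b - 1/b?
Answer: 1896061/10 ≈ 1.8961e+5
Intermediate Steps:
n = 338 (n = 2*(0 + 13)**2 = 2*13**2 = 2*169 = 338)
u(b) = 1 - 1/b
X(m) = -226 + m**2 + 224*m
P(K) = -1239/10 (P(K) = 2 - ((-1 + 10)/10 + 125) = 2 - ((1/10)*9 + 125) = 2 - (9/10 + 125) = 2 - 1*1259/10 = 2 - 1259/10 = -1239/10)
P(436) + X(n) = -1239/10 + (-226 + 338**2 + 224*338) = -1239/10 + (-226 + 114244 + 75712) = -1239/10 + 189730 = 1896061/10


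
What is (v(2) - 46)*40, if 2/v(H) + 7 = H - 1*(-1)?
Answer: -1860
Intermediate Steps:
v(H) = 2/(-6 + H) (v(H) = 2/(-7 + (H - 1*(-1))) = 2/(-7 + (H + 1)) = 2/(-7 + (1 + H)) = 2/(-6 + H))
(v(2) - 46)*40 = (2/(-6 + 2) - 46)*40 = (2/(-4) - 46)*40 = (2*(-¼) - 46)*40 = (-½ - 46)*40 = -93/2*40 = -1860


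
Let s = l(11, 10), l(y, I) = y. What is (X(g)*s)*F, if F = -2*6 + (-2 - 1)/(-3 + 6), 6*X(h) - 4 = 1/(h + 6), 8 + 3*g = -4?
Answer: -429/4 ≈ -107.25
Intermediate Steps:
g = -4 (g = -8/3 + (⅓)*(-4) = -8/3 - 4/3 = -4)
X(h) = ⅔ + 1/(6*(6 + h)) (X(h) = ⅔ + 1/(6*(h + 6)) = ⅔ + 1/(6*(6 + h)))
s = 11
F = -13 (F = -12 - 3/3 = -12 - 3*⅓ = -12 - 1 = -13)
(X(g)*s)*F = (((25 + 4*(-4))/(6*(6 - 4)))*11)*(-13) = (((⅙)*(25 - 16)/2)*11)*(-13) = (((⅙)*(½)*9)*11)*(-13) = ((¾)*11)*(-13) = (33/4)*(-13) = -429/4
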